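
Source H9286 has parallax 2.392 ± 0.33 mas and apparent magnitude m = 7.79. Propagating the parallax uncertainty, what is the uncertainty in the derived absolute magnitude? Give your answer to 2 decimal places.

M = m − 5 log₁₀ d + 5 = m + 5 log₁₀ p + 5, so ∂M/∂p = 5/(p ln 10).
σ_M = (5/ln 10) · (σ_p/p) = 2.1715 × 0.33/2.392 = 2.1715 × 0.13796 = 0.29958.

σ_M = 0.30 mag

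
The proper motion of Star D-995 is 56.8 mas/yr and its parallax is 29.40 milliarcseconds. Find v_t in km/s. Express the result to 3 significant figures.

9.16 km/s

d = 1/p = 1/0.02940″ = 34.014 pc.
μ = 56.8 mas/yr = 0.0568 ″/yr.
v_t = 4.74 × μ × d = 4.74 × 0.0568 × 34.014 = 9.1577 km/s.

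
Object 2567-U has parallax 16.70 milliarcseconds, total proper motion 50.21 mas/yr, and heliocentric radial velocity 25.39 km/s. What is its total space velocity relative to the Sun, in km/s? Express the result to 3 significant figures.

d = 1/p = 1/0.01670″ = 59.88 pc.
μ = 50.21 mas/yr = 0.05021 ″/yr.
v_t = 4.740 μ d = 4.740 × 0.05021 × 59.88 = 14.251 km/s.
v = √(v_r² + v_t²) = √(25.39² + 14.251²) = √847.743 = 29.116 km/s.

29.1 km/s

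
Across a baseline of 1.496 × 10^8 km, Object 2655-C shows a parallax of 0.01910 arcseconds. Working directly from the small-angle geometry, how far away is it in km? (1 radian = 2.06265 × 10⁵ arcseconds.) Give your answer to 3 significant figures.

1.62 × 10^15 km

θ = 0.01910″ = 0.01910/206265 = 9.2599 × 10^-8 rad.
d = B/θ = (1.496 × 10^8) / (9.2599 × 10^-8) = 1.6156 × 10^15 km.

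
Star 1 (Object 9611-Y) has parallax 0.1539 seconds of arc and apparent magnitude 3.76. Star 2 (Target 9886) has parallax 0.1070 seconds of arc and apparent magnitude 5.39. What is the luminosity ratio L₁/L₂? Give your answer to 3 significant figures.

L₁/L₂ = 2.17

d₁ = 1/p₁ = 1/0.1539″ = 6.4977 pc; d₂ = 1/p₂ = 1/0.1070″ = 9.3458 pc.
M₁ = m₁ − 5 log₁₀ d₁ + 5 = 3.76 − 4.0638 + 5 = 4.6962.
M₂ = 5.39 − 4.8531 + 5 = 5.5369.
L₁/L₂ = 10^(0.4(M₂ − M₁)) = 10^(0.4 × 0.8407) = 10^0.33628 = 2.1691.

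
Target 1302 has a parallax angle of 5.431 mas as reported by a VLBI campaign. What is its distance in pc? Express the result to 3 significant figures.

184 pc

p = 5.431 mas = 0.005431 arcsec.
d = 1/p = 1/0.005431 = 184.13 pc.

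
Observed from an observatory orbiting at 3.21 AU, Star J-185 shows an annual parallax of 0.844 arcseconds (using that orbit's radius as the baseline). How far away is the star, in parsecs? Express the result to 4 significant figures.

3.803 pc

With baseline B (in AU) and parallax p (in arcsec), d = B/p parsecs.
d = 3.21 / 0.844 = 3.8033 pc.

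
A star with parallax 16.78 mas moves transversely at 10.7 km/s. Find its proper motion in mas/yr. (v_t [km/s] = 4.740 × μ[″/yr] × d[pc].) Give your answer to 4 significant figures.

37.88 mas/yr

d = 1/p = 1/0.01678″ = 59.595 pc.
μ = v_t / (4.74 d) = 10.7 / (4.74 × 59.595) = 10.7 / 282.48 = 0.037879 ″/yr = 37.879 mas/yr.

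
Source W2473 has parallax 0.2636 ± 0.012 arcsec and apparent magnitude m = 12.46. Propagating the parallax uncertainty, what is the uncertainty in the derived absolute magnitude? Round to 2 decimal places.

M = m − 5 log₁₀ d + 5 = m + 5 log₁₀ p + 5, so ∂M/∂p = 5/(p ln 10).
σ_M = (5/ln 10) · (σ_p/p) = 2.1715 × 0.012/0.2636 = 2.1715 × 0.045524 = 0.098855.

σ_M = 0.10 mag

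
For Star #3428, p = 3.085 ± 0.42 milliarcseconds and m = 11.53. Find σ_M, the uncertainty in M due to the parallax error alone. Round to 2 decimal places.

σ_M = 0.30 mag

M = m − 5 log₁₀ d + 5 = m + 5 log₁₀ p + 5, so ∂M/∂p = 5/(p ln 10).
σ_M = (5/ln 10) · (σ_p/p) = 2.1715 × 0.42/3.085 = 2.1715 × 0.13614 = 0.29563.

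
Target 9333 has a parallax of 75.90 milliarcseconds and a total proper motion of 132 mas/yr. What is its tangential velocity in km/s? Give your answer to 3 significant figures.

8.24 km/s

d = 1/p = 1/0.07590″ = 13.175 pc.
μ = 132 mas/yr = 0.132 ″/yr.
v_t = 4.74 × μ × d = 4.74 × 0.132 × 13.175 = 8.2433 km/s.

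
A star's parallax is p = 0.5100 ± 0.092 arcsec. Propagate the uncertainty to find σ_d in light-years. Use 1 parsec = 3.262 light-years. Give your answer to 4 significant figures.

1.154 ly

d = 1/p, so σ_d = σ_p / p².
σ_d = 0.0920 / (0.5100)² = 0.0920 / 0.2601 = 0.35371 pc = 0.35371 × 3.262 ly = 1.1538 ly.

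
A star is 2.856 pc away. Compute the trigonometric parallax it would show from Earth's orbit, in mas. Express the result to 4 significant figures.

p = 1/d = 1/2.856 = 0.35014 arcsec.
= 0.35014 × 1000 = 350.14 mas.

350.1 mas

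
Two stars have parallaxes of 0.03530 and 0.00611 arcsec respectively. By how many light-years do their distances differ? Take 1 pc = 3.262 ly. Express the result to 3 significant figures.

d_A = 1/0.03530″ = 28.329 pc; d_B = 1/0.006110″ = 163.67 pc.
|d_B − d_A| = |163.67 − 28.329| = 135.34 pc = 135.34 × 3.262 ly = 441.48 ly.

441 ly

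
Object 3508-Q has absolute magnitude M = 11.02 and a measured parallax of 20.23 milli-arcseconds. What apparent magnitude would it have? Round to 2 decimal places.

m = 14.49

d = 1/p = 1/0.02023″ = 49.432 pc.
m − M = 5 log₁₀ d − 5 = 5 log₁₀(49.432) − 5 = 8.4700 − 5 = 3.4700.
m = M + (m − M) = 11.02 + 3.4700 = 14.49.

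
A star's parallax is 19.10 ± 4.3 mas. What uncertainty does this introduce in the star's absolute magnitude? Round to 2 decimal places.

M = m − 5 log₁₀ d + 5 = m + 5 log₁₀ p + 5, so ∂M/∂p = 5/(p ln 10).
σ_M = (5/ln 10) · (σ_p/p) = 2.1715 × 4.3/19.10 = 2.1715 × 0.22513 = 0.48887.

σ_M = 0.49 mag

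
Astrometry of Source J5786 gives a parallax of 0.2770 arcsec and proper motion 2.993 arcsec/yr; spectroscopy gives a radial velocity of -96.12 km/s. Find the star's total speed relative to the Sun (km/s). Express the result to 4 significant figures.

d = 1/p = 1/0.2770″ = 3.6101 pc.
v_t = 4.740 μ d = 4.740 × 2.993 × 3.6101 = 51.216 km/s.
v = √(v_r² + v_t²) = √((-96.12)² + 51.216²) = √11862.1 = 108.91 km/s.

108.9 km/s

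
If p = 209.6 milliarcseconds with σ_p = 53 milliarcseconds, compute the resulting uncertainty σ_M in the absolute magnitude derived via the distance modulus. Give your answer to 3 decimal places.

M = m − 5 log₁₀ d + 5 = m + 5 log₁₀ p + 5, so ∂M/∂p = 5/(p ln 10).
σ_M = (5/ln 10) · (σ_p/p) = 2.1715 × 53/209.6 = 2.1715 × 0.25286 = 0.54909.

σ_M = 0.549 mag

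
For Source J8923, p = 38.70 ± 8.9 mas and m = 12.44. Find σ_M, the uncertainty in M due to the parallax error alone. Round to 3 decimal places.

M = m − 5 log₁₀ d + 5 = m + 5 log₁₀ p + 5, so ∂M/∂p = 5/(p ln 10).
σ_M = (5/ln 10) · (σ_p/p) = 2.1715 × 8.9/38.70 = 2.1715 × 0.22997 = 0.49938.

σ_M = 0.499 mag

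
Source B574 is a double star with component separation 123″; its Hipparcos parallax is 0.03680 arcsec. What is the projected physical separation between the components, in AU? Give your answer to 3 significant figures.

3340 AU

d = 1/p = 1/0.03680″ = 27.174 pc.
At distance d (pc), an angle of θ arcsec spans θ·d AU: s = 123 × 27.174 = 3342.4 AU.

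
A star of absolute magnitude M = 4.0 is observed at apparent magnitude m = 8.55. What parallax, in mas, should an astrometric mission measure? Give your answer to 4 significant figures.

12.30 mas

m − M = 8.55 − 4.0 = 4.55.
d = 10^((m−M)/5 + 1) = 10^1.910 = 81.283 pc.
p = 1/d = 1/81.283 = 0.012303 arcsec = 12.303 mas.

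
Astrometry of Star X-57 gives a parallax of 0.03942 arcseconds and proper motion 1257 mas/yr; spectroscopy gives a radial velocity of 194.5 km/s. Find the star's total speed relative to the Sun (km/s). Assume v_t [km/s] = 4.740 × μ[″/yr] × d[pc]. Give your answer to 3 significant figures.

d = 1/p = 1/0.03942″ = 25.368 pc.
μ = 1257 mas/yr = 1.257 ″/yr.
v_t = 4.740 μ d = 4.740 × 1.257 × 25.368 = 151.15 km/s.
v = √(v_r² + v_t²) = √(194.5² + 151.15²) = √60676.6 = 246.33 km/s.

246 km/s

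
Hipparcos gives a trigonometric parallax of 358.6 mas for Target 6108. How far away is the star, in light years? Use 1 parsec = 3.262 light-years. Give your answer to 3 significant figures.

p = 358.6 mas = 0.3586 arcsec.
d = 1/p = 1/0.3586 = 2.7886 pc.
In light-years: 2.7886 × 3.262 = 9.0964 ly.

9.10 light years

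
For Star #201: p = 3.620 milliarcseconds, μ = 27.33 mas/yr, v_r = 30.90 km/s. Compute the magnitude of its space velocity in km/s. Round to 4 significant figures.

d = 1/p = 1/0.003620″ = 276.24 pc.
μ = 27.33 mas/yr = 0.02733 ″/yr.
v_t = 4.740 μ d = 4.740 × 0.02733 × 276.24 = 35.785 km/s.
v = √(v_r² + v_t²) = √(30.90² + 35.785²) = √2235.38 = 47.28 km/s.

47.28 km/s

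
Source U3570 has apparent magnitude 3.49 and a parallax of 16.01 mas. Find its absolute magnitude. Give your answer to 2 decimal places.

d = 1/p = 1/0.01601″ = 62.461 pc.
m − M = 5 log₁₀(62.461) − 5 = 8.9780 − 5 = 3.9780.
M = m − (m − M) = 3.49 − 3.9780 = -0.49.

M = -0.49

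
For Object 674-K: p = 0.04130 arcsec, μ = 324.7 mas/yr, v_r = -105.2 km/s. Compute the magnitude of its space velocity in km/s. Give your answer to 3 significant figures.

d = 1/p = 1/0.04130″ = 24.213 pc.
μ = 324.7 mas/yr = 0.3247 ″/yr.
v_t = 4.740 μ d = 4.740 × 0.3247 × 24.213 = 37.266 km/s.
v = √(v_r² + v_t²) = √((-105.2)² + 37.266²) = √12455.8 = 111.61 km/s.

112 km/s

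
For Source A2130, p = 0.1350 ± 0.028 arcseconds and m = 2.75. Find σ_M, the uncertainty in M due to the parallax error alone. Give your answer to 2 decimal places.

M = m − 5 log₁₀ d + 5 = m + 5 log₁₀ p + 5, so ∂M/∂p = 5/(p ln 10).
σ_M = (5/ln 10) · (σ_p/p) = 2.1715 × 0.028/0.1350 = 2.1715 × 0.20741 = 0.45039.

σ_M = 0.45 mag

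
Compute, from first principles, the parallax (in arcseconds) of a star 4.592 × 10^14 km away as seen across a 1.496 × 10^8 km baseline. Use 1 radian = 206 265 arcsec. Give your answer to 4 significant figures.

0.06720 arcsec

θ ≈ B/d = (1.496 × 10^8) / (4.592 × 10^14) = 3.2578 × 10^-7 rad.
In arcseconds: 3.2578 × 10^-7 × 206265 = 0.067197″.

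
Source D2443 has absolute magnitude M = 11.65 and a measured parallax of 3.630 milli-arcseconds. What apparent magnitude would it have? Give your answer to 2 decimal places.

m = 18.85

d = 1/p = 1/0.003630″ = 275.48 pc.
m − M = 5 log₁₀ d − 5 = 5 log₁₀(275.48) − 5 = 12.2005 − 5 = 7.2005.
m = M + (m − M) = 11.65 + 7.2005 = 18.85.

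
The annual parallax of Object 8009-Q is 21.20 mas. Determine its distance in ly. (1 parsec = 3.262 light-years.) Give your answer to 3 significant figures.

154 ly

p = 21.20 mas = 0.02120 arcsec.
d = 1/p = 1/0.02120 = 47.17 pc.
In light-years: 47.17 × 3.262 = 153.87 ly.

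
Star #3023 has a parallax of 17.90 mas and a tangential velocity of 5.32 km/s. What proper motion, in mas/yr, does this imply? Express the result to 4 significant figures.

d = 1/p = 1/0.01790″ = 55.866 pc.
μ = v_t / (4.74 d) = 5.32 / (4.74 × 55.866) = 5.32 / 264.8 = 0.020091 ″/yr = 20.091 mas/yr.

20.09 mas/yr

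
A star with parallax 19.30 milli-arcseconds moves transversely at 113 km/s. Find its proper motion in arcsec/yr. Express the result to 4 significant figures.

d = 1/p = 1/0.01930″ = 51.813 pc.
μ = v_t / (4.74 d) = 113 / (4.74 × 51.813) = 113 / 245.59 = 0.46012 ″/yr.

0.4601 arcsec/yr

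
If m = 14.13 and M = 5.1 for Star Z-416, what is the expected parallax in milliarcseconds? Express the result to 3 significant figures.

m − M = 14.13 − 5.1 = 9.03.
d = 10^((m−M)/5 + 1) = 10^2.806 = 639.73 pc.
p = 1/d = 1/639.73 = 0.0015632 arcsec = 1.5632 mas.

1.56 mas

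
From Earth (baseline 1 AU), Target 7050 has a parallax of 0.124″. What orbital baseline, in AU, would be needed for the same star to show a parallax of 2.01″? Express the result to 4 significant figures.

16.21 AU

Parallax scales linearly with baseline: p ∝ B, so B = p_target / p_Earth × 1 AU.
B = 2.01 / 0.124 = 16.21 AU.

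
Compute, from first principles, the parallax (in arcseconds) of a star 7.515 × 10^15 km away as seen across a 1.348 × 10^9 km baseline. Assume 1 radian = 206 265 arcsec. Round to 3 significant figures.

0.0370 arcsec

θ ≈ B/d = (1.348 × 10^9) / (7.515 × 10^15) = 1.7937 × 10^-7 rad.
In arcseconds: 1.7937 × 10^-7 × 206265 = 0.036998″.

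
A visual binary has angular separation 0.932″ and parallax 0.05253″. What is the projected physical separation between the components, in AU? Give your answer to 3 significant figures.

17.7 AU

d = 1/p = 1/0.05253″ = 19.037 pc.
At distance d (pc), an angle of θ arcsec spans θ·d AU: s = 0.932 × 19.037 = 17.742 AU.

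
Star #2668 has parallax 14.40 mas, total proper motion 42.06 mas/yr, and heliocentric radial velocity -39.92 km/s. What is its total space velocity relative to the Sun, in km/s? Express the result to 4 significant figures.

d = 1/p = 1/0.01440″ = 69.444 pc.
μ = 42.06 mas/yr = 0.04206 ″/yr.
v_t = 4.740 μ d = 4.740 × 0.04206 × 69.444 = 13.845 km/s.
v = √(v_r² + v_t²) = √((-39.92)² + 13.845²) = √1785.29 = 42.253 km/s.

42.25 km/s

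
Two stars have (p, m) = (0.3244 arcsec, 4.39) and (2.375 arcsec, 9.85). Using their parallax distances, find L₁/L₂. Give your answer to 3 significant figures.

d₁ = 1/p₁ = 1/0.3244″ = 3.0826 pc; d₂ = 1/p₂ = 1/2.375″ = 0.42105 pc.
M₁ = m₁ − 5 log₁₀ d₁ + 5 = 4.39 − 2.4446 + 5 = 6.9454.
M₂ = 9.85 − (-1.8783) + 5 = 16.7283.
L₁/L₂ = 10^(0.4(M₂ − M₁)) = 10^(0.4 × 9.7829) = 10^3.91316 = 8187.7.

L₁/L₂ = 8190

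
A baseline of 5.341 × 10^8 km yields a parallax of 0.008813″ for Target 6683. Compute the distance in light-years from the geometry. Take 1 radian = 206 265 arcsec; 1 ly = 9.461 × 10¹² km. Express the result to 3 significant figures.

θ = 0.008813″ = 0.008813/206265 = 4.2727 × 10^-8 rad.
d = B/θ = (5.341 × 10^8) / (4.2727 × 10^-8) = 1.2500 × 10^16 km = (1.2500 × 10^16) / (9.461 × 10^12) ly = 1321.2 ly.

1320 ly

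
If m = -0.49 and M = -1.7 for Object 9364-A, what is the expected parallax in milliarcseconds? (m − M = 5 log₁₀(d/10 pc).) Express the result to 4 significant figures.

m − M = -0.49 − (-1.7) = 1.21.
d = 10^((m−M)/5 + 1) = 10^1.242 = 17.458 pc.
p = 1/d = 1/17.458 = 0.05728 arcsec = 57.28 mas.

57.28 mas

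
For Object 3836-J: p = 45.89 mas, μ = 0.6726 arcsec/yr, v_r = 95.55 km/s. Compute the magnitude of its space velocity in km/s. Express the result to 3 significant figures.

d = 1/p = 1/0.04589″ = 21.791 pc.
v_t = 4.740 μ d = 4.740 × 0.6726 × 21.791 = 69.472 km/s.
v = √(v_r² + v_t²) = √(95.55² + 69.472²) = √13956.2 = 118.14 km/s.

118 km/s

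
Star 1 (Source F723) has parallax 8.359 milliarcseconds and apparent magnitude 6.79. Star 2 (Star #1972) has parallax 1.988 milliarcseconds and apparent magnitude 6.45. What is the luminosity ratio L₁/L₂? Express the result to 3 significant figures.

L₁/L₂ = 0.0414

d₁ = 1/p₁ = 1/0.008359″ = 119.63 pc; d₂ = 1/p₂ = 1/0.001988″ = 503.02 pc.
M₁ = m₁ − 5 log₁₀ d₁ + 5 = 6.79 − 10.3892 + 5 = 1.4008.
M₂ = 6.45 − 13.5079 + 5 = -2.0579.
L₁/L₂ = 10^(0.4(M₂ − M₁)) = 10^(0.4 × (-3.4587)) = 10^(-1.38348) = 0.041354.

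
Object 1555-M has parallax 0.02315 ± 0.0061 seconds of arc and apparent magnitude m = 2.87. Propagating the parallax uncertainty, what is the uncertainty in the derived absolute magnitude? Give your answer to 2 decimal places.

σ_M = 0.57 mag

M = m − 5 log₁₀ d + 5 = m + 5 log₁₀ p + 5, so ∂M/∂p = 5/(p ln 10).
σ_M = (5/ln 10) · (σ_p/p) = 2.1715 × 0.0061/0.02315 = 2.1715 × 0.2635 = 0.57219.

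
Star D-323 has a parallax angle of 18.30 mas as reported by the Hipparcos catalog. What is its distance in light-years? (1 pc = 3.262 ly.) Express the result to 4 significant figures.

178.3 light years

p = 18.30 mas = 0.01830 arcsec.
d = 1/p = 1/0.01830 = 54.645 pc.
In light-years: 54.645 × 3.262 = 178.25 ly.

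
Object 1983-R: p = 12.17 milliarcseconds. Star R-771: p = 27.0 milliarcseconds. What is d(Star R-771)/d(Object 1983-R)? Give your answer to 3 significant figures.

Since d = 1/p, d_B/d_A = p_A/p_B.
= 12.17 / 27.0 = 0.45074.

0.451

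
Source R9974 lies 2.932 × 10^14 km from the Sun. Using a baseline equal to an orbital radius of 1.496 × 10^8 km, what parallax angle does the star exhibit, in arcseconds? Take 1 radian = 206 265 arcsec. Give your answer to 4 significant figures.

θ ≈ B/d = (1.496 × 10^8) / (2.932 × 10^14) = 5.1023 × 10^-7 rad.
In arcseconds: 5.1023 × 10^-7 × 206265 = 0.10524″.

0.1052 arcsec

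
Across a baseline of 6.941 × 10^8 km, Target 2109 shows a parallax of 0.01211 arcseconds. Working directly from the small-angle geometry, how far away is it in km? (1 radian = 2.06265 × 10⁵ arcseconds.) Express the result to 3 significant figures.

1.18 × 10^16 km

θ = 0.01211″ = 0.01211/206265 = 5.8711 × 10^-8 rad.
d = B/θ = (6.941 × 10^8) / (5.8711 × 10^-8) = 1.1822 × 10^16 km.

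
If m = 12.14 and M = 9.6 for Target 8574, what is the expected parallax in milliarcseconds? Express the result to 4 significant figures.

31.05 mas

m − M = 12.14 − 9.6 = 2.54.
d = 10^((m−M)/5 + 1) = 10^1.508 = 32.211 pc.
p = 1/d = 1/32.211 = 0.031045 arcsec = 31.045 mas.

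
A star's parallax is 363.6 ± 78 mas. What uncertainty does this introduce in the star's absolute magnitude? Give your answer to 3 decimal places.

M = m − 5 log₁₀ d + 5 = m + 5 log₁₀ p + 5, so ∂M/∂p = 5/(p ln 10).
σ_M = (5/ln 10) · (σ_p/p) = 2.1715 × 78/363.6 = 2.1715 × 0.21452 = 0.46583.

σ_M = 0.466 mag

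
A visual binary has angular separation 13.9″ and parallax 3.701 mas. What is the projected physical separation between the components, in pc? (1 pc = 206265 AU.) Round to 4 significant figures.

0.01821 pc

d = 1/p = 1/0.003701″ = 270.2 pc.
At distance d (pc), an angle of θ arcsec spans θ·d AU: s = 13.9 × 270.2 = 3755.8 AU.
= 3755.8 / 206265 = 0.018209 pc.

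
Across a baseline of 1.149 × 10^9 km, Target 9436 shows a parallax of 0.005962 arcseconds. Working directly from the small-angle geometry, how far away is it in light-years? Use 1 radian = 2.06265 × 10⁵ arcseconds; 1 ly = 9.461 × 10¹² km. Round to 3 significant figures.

θ = 0.005962″ = 0.005962/206265 = 2.8905 × 10^-8 rad.
d = B/θ = (1.149 × 10^9) / (2.8905 × 10^-8) = 3.9751 × 10^16 km = (3.9751 × 10^16) / (9.461 × 10^12) ly = 4201.6 ly.

4200 ly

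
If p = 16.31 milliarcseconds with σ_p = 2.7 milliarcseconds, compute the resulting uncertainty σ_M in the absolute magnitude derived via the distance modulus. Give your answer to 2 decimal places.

σ_M = 0.36 mag

M = m − 5 log₁₀ d + 5 = m + 5 log₁₀ p + 5, so ∂M/∂p = 5/(p ln 10).
σ_M = (5/ln 10) · (σ_p/p) = 2.1715 × 2.7/16.31 = 2.1715 × 0.16554 = 0.35947.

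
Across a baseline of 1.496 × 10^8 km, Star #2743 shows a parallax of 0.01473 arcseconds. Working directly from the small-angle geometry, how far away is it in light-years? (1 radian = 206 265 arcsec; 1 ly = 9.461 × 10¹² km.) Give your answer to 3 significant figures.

221 ly

θ = 0.01473″ = 0.01473/206265 = 7.1413 × 10^-8 rad.
d = B/θ = (1.496 × 10^8) / (7.1413 × 10^-8) = 2.0949 × 10^15 km = (2.0949 × 10^15) / (9.461 × 10^12) ly = 221.42 ly.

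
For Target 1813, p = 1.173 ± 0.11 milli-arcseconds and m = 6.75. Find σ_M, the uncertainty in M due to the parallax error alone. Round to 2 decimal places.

σ_M = 0.20 mag

M = m − 5 log₁₀ d + 5 = m + 5 log₁₀ p + 5, so ∂M/∂p = 5/(p ln 10).
σ_M = (5/ln 10) · (σ_p/p) = 2.1715 × 0.11/1.173 = 2.1715 × 0.093777 = 0.20364.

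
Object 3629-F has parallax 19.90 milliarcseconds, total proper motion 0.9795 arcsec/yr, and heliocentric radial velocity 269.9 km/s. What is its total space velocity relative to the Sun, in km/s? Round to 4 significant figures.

d = 1/p = 1/0.01990″ = 50.251 pc.
v_t = 4.740 μ d = 4.740 × 0.9795 × 50.251 = 233.31 km/s.
v = √(v_r² + v_t²) = √(269.9² + 233.31²) = √127280 = 356.76 km/s.

356.8 km/s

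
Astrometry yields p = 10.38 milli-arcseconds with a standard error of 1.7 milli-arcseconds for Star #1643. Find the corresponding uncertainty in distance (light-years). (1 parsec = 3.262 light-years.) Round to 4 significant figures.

d = 1/p, so σ_d = σ_p / p².
σ_d = 0.00170 / (0.01038)² = 0.00170 / 0.00010774 = 15.779 pc = 15.779 × 3.262 ly = 51.471 ly.

51.47 ly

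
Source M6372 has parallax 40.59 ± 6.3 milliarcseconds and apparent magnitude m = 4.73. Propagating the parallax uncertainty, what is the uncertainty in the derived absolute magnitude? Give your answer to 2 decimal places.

σ_M = 0.34 mag

M = m − 5 log₁₀ d + 5 = m + 5 log₁₀ p + 5, so ∂M/∂p = 5/(p ln 10).
σ_M = (5/ln 10) · (σ_p/p) = 2.1715 × 6.3/40.59 = 2.1715 × 0.15521 = 0.33704.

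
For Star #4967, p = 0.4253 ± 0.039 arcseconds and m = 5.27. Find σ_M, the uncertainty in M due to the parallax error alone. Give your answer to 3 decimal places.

M = m − 5 log₁₀ d + 5 = m + 5 log₁₀ p + 5, so ∂M/∂p = 5/(p ln 10).
σ_M = (5/ln 10) · (σ_p/p) = 2.1715 × 0.039/0.4253 = 2.1715 × 0.0917 = 0.19913.

σ_M = 0.199 mag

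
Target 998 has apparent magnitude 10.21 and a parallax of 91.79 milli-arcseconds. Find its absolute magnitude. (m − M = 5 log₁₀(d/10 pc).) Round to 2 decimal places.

d = 1/p = 1/0.09179″ = 10.894 pc.
m − M = 5 log₁₀(10.894) − 5 = 5.1859 − 5 = 0.1859.
M = m − (m − M) = 10.21 − 0.1859 = 10.02.

M = 10.02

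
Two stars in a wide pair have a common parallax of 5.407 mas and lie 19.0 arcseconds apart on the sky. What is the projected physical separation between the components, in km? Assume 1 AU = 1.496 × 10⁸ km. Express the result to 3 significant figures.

d = 1/p = 1/0.005407″ = 184.95 pc.
At distance d (pc), an angle of θ arcsec spans θ·d AU: s = 19.0 × 184.95 = 3514.1 AU.
= 3514.1 × 1.496 × 10⁸ km = 5.2571 × 10^11 km.

5.26 × 10^11 km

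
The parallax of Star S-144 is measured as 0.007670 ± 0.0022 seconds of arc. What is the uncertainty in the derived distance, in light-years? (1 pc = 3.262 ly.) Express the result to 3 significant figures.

122 ly

d = 1/p, so σ_d = σ_p / p².
σ_d = 0.00220 / (0.007670)² = 0.00220 / 0.000058829 = 37.397 pc = 37.397 × 3.262 ly = 121.99 ly.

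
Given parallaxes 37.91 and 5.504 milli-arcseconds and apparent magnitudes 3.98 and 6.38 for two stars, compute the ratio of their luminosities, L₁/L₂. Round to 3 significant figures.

d₁ = 1/p₁ = 1/0.03791″ = 26.378 pc; d₂ = 1/p₂ = 1/0.005504″ = 181.69 pc.
M₁ = m₁ − 5 log₁₀ d₁ + 5 = 3.98 − 7.1062 + 5 = 1.8738.
M₂ = 6.38 − 11.2967 + 5 = 0.0833.
L₁/L₂ = 10^(0.4(M₂ − M₁)) = 10^(0.4 × (-1.7905)) = 10^(-0.71620) = 0.19222.

L₁/L₂ = 0.192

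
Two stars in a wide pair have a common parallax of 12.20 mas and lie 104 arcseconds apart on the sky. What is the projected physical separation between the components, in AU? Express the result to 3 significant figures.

8520 AU

d = 1/p = 1/0.01220″ = 81.967 pc.
At distance d (pc), an angle of θ arcsec spans θ·d AU: s = 104 × 81.967 = 8524.6 AU.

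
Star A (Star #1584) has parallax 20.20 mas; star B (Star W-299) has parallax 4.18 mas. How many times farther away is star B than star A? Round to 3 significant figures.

Since d = 1/p, d_B/d_A = p_A/p_B.
= 20.20 / 4.18 = 4.8325.

4.83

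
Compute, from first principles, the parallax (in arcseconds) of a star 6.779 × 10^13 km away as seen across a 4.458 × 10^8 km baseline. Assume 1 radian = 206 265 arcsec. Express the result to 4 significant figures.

θ ≈ B/d = (4.458 × 10^8) / (6.779 × 10^13) = 6.5762 × 10^-6 rad.
In arcseconds: 6.5762 × 10^-6 × 206265 = 1.3564″.

1.356 arcsec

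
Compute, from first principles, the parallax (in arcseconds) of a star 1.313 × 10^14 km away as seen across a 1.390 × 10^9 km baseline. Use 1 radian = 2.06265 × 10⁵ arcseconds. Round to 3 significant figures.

θ ≈ B/d = (1.390 × 10^9) / (1.313 × 10^14) = 1.0586 × 10^-5 rad.
In arcseconds: 1.0586 × 10^-5 × 206265 = 2.1835″.

2.18 arcsec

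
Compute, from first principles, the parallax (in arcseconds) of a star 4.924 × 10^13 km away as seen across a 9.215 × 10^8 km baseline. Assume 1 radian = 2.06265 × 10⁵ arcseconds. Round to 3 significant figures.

θ ≈ B/d = (9.215 × 10^8) / (4.924 × 10^13) = 1.8714 × 10^-5 rad.
In arcseconds: 1.8714 × 10^-5 × 206265 = 3.86″.

3.86 arcsec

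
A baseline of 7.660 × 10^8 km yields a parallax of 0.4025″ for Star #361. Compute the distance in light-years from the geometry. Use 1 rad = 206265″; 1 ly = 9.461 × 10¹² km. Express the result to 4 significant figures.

41.49 ly

θ = 0.4025″ = 0.4025/206265 = 1.9514 × 10^-6 rad.
d = B/θ = (7.660 × 10^8) / (1.9514 × 10^-6) = 3.9254 × 10^14 km = (3.9254 × 10^14) / (9.461 × 10^12) ly = 41.49 ly.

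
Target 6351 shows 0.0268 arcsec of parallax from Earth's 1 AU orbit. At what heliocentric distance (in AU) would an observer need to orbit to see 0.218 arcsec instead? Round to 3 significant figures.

Parallax scales linearly with baseline: p ∝ B, so B = p_target / p_Earth × 1 AU.
B = 0.218 / 0.0268 = 8.1343 AU.

8.13 AU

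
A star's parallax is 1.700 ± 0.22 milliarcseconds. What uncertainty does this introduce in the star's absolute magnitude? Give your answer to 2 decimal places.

σ_M = 0.28 mag

M = m − 5 log₁₀ d + 5 = m + 5 log₁₀ p + 5, so ∂M/∂p = 5/(p ln 10).
σ_M = (5/ln 10) · (σ_p/p) = 2.1715 × 0.22/1.700 = 2.1715 × 0.12941 = 0.28101.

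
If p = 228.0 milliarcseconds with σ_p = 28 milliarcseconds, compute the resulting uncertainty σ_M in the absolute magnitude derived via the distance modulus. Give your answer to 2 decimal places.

σ_M = 0.27 mag

M = m − 5 log₁₀ d + 5 = m + 5 log₁₀ p + 5, so ∂M/∂p = 5/(p ln 10).
σ_M = (5/ln 10) · (σ_p/p) = 2.1715 × 28/228.0 = 2.1715 × 0.12281 = 0.26668.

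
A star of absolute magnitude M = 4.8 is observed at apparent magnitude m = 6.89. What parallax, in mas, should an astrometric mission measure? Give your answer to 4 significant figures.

m − M = 6.89 − 4.8 = 2.09.
d = 10^((m−M)/5 + 1) = 10^1.418 = 26.182 pc.
p = 1/d = 1/26.182 = 0.038194 arcsec = 38.194 mas.

38.19 mas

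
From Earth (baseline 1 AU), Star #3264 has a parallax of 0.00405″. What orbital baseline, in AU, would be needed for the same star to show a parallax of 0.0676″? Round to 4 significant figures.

Parallax scales linearly with baseline: p ∝ B, so B = p_target / p_Earth × 1 AU.
B = 0.0676 / 0.00405 = 16.691 AU.

16.69 AU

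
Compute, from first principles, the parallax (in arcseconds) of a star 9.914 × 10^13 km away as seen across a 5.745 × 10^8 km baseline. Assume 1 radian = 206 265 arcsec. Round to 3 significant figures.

θ ≈ B/d = (5.745 × 10^8) / (9.914 × 10^13) = 5.7948 × 10^-6 rad.
In arcseconds: 5.7948 × 10^-6 × 206265 = 1.1953″.

1.20 arcsec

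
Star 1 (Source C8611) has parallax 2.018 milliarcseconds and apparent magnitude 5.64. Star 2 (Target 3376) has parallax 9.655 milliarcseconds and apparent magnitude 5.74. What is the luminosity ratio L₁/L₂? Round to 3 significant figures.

d₁ = 1/p₁ = 1/0.002018″ = 495.54 pc; d₂ = 1/p₂ = 1/0.009655″ = 103.57 pc.
M₁ = m₁ − 5 log₁₀ d₁ + 5 = 5.64 − 13.4754 + 5 = -2.8354.
M₂ = 5.74 − 10.0762 + 5 = 0.6638.
L₁/L₂ = 10^(0.4(M₂ − M₁)) = 10^(0.4 × 3.4992) = 10^1.39968 = 25.1.

L₁/L₂ = 25.1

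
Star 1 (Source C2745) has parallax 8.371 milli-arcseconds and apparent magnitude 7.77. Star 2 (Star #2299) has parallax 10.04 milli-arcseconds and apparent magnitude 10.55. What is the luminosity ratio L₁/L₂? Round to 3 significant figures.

d₁ = 1/p₁ = 1/0.008371″ = 119.46 pc; d₂ = 1/p₂ = 1/0.01004″ = 99.602 pc.
M₁ = m₁ − 5 log₁₀ d₁ + 5 = 7.77 − 10.3861 + 5 = 2.3839.
M₂ = 10.55 − 9.9913 + 5 = 5.5587.
L₁/L₂ = 10^(0.4(M₂ − M₁)) = 10^(0.4 × 3.1748) = 10^1.26992 = 18.617.

L₁/L₂ = 18.6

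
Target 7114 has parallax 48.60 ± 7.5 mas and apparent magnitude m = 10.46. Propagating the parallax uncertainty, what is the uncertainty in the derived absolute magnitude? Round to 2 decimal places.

σ_M = 0.34 mag

M = m − 5 log₁₀ d + 5 = m + 5 log₁₀ p + 5, so ∂M/∂p = 5/(p ln 10).
σ_M = (5/ln 10) · (σ_p/p) = 2.1715 × 7.5/48.60 = 2.1715 × 0.15432 = 0.33511.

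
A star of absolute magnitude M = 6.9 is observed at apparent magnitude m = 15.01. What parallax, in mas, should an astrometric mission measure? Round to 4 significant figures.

2.388 mas

m − M = 15.01 − 6.9 = 8.11.
d = 10^((m−M)/5 + 1) = 10^2.622 = 418.79 pc.
p = 1/d = 1/418.79 = 0.0023878 arcsec = 2.3878 mas.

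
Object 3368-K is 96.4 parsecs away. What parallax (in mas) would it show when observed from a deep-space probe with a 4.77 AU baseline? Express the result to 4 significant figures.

49.48 mas

p (arcsec) = B (AU) / d (pc).
p = 4.77 / 96.4 = 0.049481 arcsec = 49.481 mas.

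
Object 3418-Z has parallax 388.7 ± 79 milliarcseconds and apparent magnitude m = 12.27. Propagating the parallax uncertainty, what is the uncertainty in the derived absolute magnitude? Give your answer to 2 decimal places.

σ_M = 0.44 mag

M = m − 5 log₁₀ d + 5 = m + 5 log₁₀ p + 5, so ∂M/∂p = 5/(p ln 10).
σ_M = (5/ln 10) · (σ_p/p) = 2.1715 × 79/388.7 = 2.1715 × 0.20324 = 0.44134.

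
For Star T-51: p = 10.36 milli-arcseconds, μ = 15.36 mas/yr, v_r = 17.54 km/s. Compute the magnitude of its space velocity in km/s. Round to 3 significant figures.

18.9 km/s

d = 1/p = 1/0.01036″ = 96.525 pc.
μ = 15.36 mas/yr = 0.01536 ″/yr.
v_t = 4.740 μ d = 4.740 × 0.01536 × 96.525 = 7.0276 km/s.
v = √(v_r² + v_t²) = √(17.54² + 7.0276²) = √357.039 = 18.895 km/s.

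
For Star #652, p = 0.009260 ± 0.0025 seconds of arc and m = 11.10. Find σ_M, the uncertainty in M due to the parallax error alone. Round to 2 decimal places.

M = m − 5 log₁₀ d + 5 = m + 5 log₁₀ p + 5, so ∂M/∂p = 5/(p ln 10).
σ_M = (5/ln 10) · (σ_p/p) = 2.1715 × 0.0025/0.009260 = 2.1715 × 0.26998 = 0.58626.

σ_M = 0.59 mag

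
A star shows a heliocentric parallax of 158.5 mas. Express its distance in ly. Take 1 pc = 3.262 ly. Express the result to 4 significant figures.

p = 158.5 mas = 0.1585 arcsec.
d = 1/p = 1/0.1585 = 6.3091 pc.
In light-years: 6.3091 × 3.262 = 20.58 ly.

20.58 ly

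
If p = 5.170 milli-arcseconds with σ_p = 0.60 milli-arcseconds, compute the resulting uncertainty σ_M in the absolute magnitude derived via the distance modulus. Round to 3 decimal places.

σ_M = 0.252 mag

M = m − 5 log₁₀ d + 5 = m + 5 log₁₀ p + 5, so ∂M/∂p = 5/(p ln 10).
σ_M = (5/ln 10) · (σ_p/p) = 2.1715 × 0.60/5.170 = 2.1715 × 0.11605 = 0.252.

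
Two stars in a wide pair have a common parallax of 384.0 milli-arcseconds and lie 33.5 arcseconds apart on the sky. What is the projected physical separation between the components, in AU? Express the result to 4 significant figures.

d = 1/p = 1/0.3840″ = 2.6042 pc.
At distance d (pc), an angle of θ arcsec spans θ·d AU: s = 33.5 × 2.6042 = 87.241 AU.

87.24 AU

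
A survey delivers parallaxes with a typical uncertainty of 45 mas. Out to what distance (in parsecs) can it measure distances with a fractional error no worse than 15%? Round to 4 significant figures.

σ_d/d = σ_p/p, so the condition is σ_p/p ≤ 0.15, i.e. p ≥ σ_p/0.15.
p_min = 45/0.15 = 300 mas = 0.3 arcsec.
d_max = 1/p_min = 1/0.3 = 3.3333 pc.

3.333 pc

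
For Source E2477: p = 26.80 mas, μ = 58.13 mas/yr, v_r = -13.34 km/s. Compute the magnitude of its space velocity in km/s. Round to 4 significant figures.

16.84 km/s

d = 1/p = 1/0.02680″ = 37.313 pc.
μ = 58.13 mas/yr = 0.05813 ″/yr.
v_t = 4.740 μ d = 4.740 × 0.05813 × 37.313 = 10.281 km/s.
v = √(v_r² + v_t²) = √((-13.34)² + 10.281²) = √283.655 = 16.842 km/s.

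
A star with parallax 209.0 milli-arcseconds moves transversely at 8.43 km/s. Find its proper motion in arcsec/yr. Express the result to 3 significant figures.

d = 1/p = 1/0.2090″ = 4.7847 pc.
μ = v_t / (4.74 d) = 8.43 / (4.74 × 4.7847) = 8.43 / 22.679 = 0.37171 ″/yr.

0.372 arcsec/yr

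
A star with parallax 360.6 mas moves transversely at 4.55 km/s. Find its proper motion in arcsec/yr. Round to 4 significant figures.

d = 1/p = 1/0.3606″ = 2.7732 pc.
μ = v_t / (4.74 d) = 4.55 / (4.74 × 2.7732) = 4.55 / 13.145 = 0.34614 ″/yr.

0.3461 arcsec/yr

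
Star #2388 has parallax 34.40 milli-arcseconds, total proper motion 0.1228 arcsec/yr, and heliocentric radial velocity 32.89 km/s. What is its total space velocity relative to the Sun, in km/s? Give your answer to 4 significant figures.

d = 1/p = 1/0.03440″ = 29.07 pc.
v_t = 4.740 μ d = 4.740 × 0.1228 × 29.07 = 16.921 km/s.
v = √(v_r² + v_t²) = √(32.89² + 16.921²) = √1368.07 = 36.987 km/s.

36.99 km/s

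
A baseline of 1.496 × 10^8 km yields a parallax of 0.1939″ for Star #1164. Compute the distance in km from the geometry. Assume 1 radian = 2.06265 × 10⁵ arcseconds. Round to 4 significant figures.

1.591 × 10^14 km

θ = 0.1939″ = 0.1939/206265 = 9.4005 × 10^-7 rad.
d = B/θ = (1.496 × 10^8) / (9.4005 × 10^-7) = 1.5914 × 10^14 km.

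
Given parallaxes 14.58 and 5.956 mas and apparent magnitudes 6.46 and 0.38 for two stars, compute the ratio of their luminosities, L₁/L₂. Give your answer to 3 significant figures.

L₁/L₂ = 0.000617

d₁ = 1/p₁ = 1/0.01458″ = 68.587 pc; d₂ = 1/p₂ = 1/0.005956″ = 167.9 pc.
M₁ = m₁ − 5 log₁₀ d₁ + 5 = 6.46 − 9.1812 + 5 = 2.2788.
M₂ = 0.38 − 11.1253 + 5 = -5.7453.
L₁/L₂ = 10^(0.4(M₂ − M₁)) = 10^(0.4 × (-8.0241)) = 10^(-3.20964) = 0.00061711.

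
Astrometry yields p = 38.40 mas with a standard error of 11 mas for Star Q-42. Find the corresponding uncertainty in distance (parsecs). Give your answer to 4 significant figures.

d = 1/p, so σ_d = σ_p / p².
σ_d = 0.0110 / (0.03840)² = 0.0110 / 0.0014746 = 7.4597 pc.

7.460 pc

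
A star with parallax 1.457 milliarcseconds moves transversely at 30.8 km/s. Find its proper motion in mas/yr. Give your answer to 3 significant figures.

d = 1/p = 1/0.001457″ = 686.34 pc.
μ = v_t / (4.74 d) = 30.8 / (4.74 × 686.34) = 30.8 / 3253.3 = 0.0094673 ″/yr = 9.4673 mas/yr.

9.47 mas/yr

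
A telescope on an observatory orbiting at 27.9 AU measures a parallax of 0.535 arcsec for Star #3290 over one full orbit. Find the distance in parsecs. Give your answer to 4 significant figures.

52.15 pc

With baseline B (in AU) and parallax p (in arcsec), d = B/p parsecs.
d = 27.9 / 0.535 = 52.15 pc.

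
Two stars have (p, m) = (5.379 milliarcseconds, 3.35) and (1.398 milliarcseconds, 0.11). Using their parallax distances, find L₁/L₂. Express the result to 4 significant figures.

L₁/L₂ = 0.003417

d₁ = 1/p₁ = 1/0.005379″ = 185.91 pc; d₂ = 1/p₂ = 1/0.001398″ = 715.31 pc.
M₁ = m₁ − 5 log₁₀ d₁ + 5 = 3.35 − 11.3465 + 5 = -2.9965.
M₂ = 0.11 − 14.2725 + 5 = -9.1625.
L₁/L₂ = 10^(0.4(M₂ − M₁)) = 10^(0.4 × (-6.1660)) = 10^(-2.46640) = 0.0034166.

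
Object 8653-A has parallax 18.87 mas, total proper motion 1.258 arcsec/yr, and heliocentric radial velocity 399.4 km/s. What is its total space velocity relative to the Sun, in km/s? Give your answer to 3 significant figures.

509 km/s

d = 1/p = 1/0.01887″ = 52.994 pc.
v_t = 4.740 μ d = 4.740 × 1.258 × 52.994 = 316 km/s.
v = √(v_r² + v_t²) = √(399.4² + 316²) = √259376 = 509.29 km/s.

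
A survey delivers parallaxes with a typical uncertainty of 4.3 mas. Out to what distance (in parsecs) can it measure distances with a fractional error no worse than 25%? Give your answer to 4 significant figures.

58.14 pc

σ_d/d = σ_p/p, so the condition is σ_p/p ≤ 0.25, i.e. p ≥ σ_p/0.25.
p_min = 4.3/0.25 = 17.2 mas = 0.0172 arcsec.
d_max = 1/p_min = 1/0.0172 = 58.14 pc.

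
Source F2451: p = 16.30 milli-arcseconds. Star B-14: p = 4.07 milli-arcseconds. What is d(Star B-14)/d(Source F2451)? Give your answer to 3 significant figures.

4.00

Since d = 1/p, d_B/d_A = p_A/p_B.
= 16.30 / 4.07 = 4.0049.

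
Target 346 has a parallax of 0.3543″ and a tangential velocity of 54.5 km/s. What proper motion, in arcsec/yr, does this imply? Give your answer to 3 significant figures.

d = 1/p = 1/0.3543″ = 2.8225 pc.
μ = v_t / (4.74 d) = 54.5 / (4.74 × 2.8225) = 54.5 / 13.379 = 4.0735 ″/yr.

4.07 arcsec/yr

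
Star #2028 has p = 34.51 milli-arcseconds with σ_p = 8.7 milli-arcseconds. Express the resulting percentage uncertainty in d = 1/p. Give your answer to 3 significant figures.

25.2%

For d = 1/p, |σ_d/d| = |σ_p/p|.
σ_p/p = 8.7 / 34.51 = 0.2521 = 25.21%.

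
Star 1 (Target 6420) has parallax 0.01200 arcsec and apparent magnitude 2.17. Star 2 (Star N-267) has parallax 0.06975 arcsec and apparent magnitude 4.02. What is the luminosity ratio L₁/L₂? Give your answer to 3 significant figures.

d₁ = 1/p₁ = 1/0.01200″ = 83.333 pc; d₂ = 1/p₂ = 1/0.06975″ = 14.337 pc.
M₁ = m₁ − 5 log₁₀ d₁ + 5 = 2.17 − 9.6041 + 5 = -2.4341.
M₂ = 4.02 − 5.7823 + 5 = 3.2377.
L₁/L₂ = 10^(0.4(M₂ − M₁)) = 10^(0.4 × 5.6718) = 10^2.26872 = 185.66.

L₁/L₂ = 186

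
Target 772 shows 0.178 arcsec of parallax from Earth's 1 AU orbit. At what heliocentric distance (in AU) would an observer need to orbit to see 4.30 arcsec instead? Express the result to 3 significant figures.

Parallax scales linearly with baseline: p ∝ B, so B = p_target / p_Earth × 1 AU.
B = 4.30 / 0.178 = 24.157 AU.

24.2 AU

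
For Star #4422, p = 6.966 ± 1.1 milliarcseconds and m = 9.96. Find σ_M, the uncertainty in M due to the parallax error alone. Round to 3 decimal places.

M = m − 5 log₁₀ d + 5 = m + 5 log₁₀ p + 5, so ∂M/∂p = 5/(p ln 10).
σ_M = (5/ln 10) · (σ_p/p) = 2.1715 × 1.1/6.966 = 2.1715 × 0.15791 = 0.3429.

σ_M = 0.343 mag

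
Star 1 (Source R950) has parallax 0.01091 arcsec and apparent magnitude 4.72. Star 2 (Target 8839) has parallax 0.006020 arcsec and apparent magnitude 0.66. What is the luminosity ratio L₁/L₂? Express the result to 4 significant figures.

d₁ = 1/p₁ = 1/0.01091″ = 91.659 pc; d₂ = 1/p₂ = 1/0.006020″ = 166.11 pc.
M₁ = m₁ − 5 log₁₀ d₁ + 5 = 4.72 − 9.8109 + 5 = -0.0909.
M₂ = 0.66 − 11.1020 + 5 = -5.4420.
L₁/L₂ = 10^(0.4(M₂ − M₁)) = 10^(0.4 × (-5.3511)) = 10^(-2.14044) = 0.007237.

L₁/L₂ = 0.007237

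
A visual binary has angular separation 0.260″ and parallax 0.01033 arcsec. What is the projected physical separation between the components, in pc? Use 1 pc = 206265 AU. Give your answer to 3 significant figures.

d = 1/p = 1/0.01033″ = 96.805 pc.
At distance d (pc), an angle of θ arcsec spans θ·d AU: s = 0.260 × 96.805 = 25.169 AU.
= 25.169 / 206265 = 0.00012202 pc.

0.000122 pc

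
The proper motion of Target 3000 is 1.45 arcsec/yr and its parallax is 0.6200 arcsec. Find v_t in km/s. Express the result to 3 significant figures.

11.1 km/s

d = 1/p = 1/0.6200″ = 1.6129 pc.
v_t = 4.74 × μ × d = 4.74 × 1.45 × 1.6129 = 11.085 km/s.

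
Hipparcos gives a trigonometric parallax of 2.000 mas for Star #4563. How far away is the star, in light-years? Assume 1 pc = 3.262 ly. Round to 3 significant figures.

p = 2.000 mas = 0.002000 arcsec.
d = 1/p = 1/0.002000 = 500 pc.
In light-years: 500 × 3.262 = 1631 ly.

1630 light years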